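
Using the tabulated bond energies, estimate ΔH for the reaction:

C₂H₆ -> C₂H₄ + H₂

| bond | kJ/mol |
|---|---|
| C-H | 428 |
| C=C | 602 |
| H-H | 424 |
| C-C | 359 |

ΔH ≈ +189 kJ

Bonds broken (reactants):
  C-C: 1 × 359 = 359
  C-H: 6 × 428 = 2568
  Σ(broken) = 2927 kJ
Bonds formed (products):
  C-H: 4 × 428 = 1712
  C=C: 1 × 602 = 602
  H-H: 1 × 424 = 424
  Σ(formed) = 2738 kJ
ΔH = Σ(broken) − Σ(formed) = 2927 − 2738 = +189 kJ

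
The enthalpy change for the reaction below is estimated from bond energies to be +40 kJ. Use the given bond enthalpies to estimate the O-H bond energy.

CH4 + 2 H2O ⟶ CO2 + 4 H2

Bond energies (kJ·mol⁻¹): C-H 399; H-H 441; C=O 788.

D(O-H) ≈ 446 kJ/mol

Let D be the O-H bond energy.
Σ(broken) = 4×399 + 4×D = 1596 + 4D
Σ(formed) = 2×788 + 4×441 = 3340
ΔH = Σ(broken) − Σ(formed) = (1596 + 4D) − (3340) = −1744 + 4D
Setting this equal to +40 kJ gives 4D = 1784, so D = 446 kJ/mol.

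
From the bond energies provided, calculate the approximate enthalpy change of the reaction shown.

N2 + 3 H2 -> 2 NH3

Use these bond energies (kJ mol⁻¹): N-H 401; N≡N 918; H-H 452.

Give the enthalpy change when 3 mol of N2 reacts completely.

ΔH = −396 kJ

Bonds broken (reactants):
  H-H: 3 × 452 = 1356
  N≡N: 1 × 918 = 918
  Σ(broken) = 2274 kJ
Bonds formed (products):
  N-H: 6 × 401 = 2406
  Σ(formed) = 2406 kJ
ΔH = Σ(broken) − Σ(formed) = 2274 − 2406 = −132 kJ
For 3× the reaction as written: 3 × (−132) = −396 kJ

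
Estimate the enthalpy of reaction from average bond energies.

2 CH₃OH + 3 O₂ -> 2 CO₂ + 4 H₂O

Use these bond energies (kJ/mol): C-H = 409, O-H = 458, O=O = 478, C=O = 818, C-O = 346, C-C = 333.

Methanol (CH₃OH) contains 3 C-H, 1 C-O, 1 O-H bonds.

Bonds broken (reactants):
  C-H: 6 × 409 = 2454
  C-O: 2 × 346 = 692
  O-H: 2 × 458 = 916
  O=O: 3 × 478 = 1434
  Σ(broken) = 5496 kJ
Bonds formed (products):
  C=O: 4 × 818 = 3272
  O-H: 8 × 458 = 3664
  Σ(formed) = 6936 kJ
ΔH = Σ(broken) − Σ(formed) = 5496 − 6936 = −1440 kJ

ΔH ≈ −1440 kJ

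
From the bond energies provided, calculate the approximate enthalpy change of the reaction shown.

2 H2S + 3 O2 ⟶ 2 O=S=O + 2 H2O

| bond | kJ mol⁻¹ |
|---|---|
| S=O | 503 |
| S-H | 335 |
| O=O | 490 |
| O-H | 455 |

ΔH ≈ −1022 kJ

Bonds broken (reactants):
  O=O: 3 × 490 = 1470
  S-H: 4 × 335 = 1340
  Σ(broken) = 2810 kJ
Bonds formed (products):
  O-H: 4 × 455 = 1820
  S=O: 4 × 503 = 2012
  Σ(formed) = 3832 kJ
ΔH = Σ(broken) − Σ(formed) = 2810 − 3832 = −1022 kJ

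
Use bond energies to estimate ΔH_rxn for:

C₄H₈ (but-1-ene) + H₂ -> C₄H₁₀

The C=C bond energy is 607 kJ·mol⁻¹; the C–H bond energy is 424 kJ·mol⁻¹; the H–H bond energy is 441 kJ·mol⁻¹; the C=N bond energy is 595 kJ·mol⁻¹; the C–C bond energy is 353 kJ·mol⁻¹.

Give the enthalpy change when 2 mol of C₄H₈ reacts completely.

Bonds broken (reactants):
  C–C: 2 × 353 = 706
  C–H: 8 × 424 = 3392
  C=C: 1 × 607 = 607
  H–H: 1 × 441 = 441
  Σ(broken) = 5146 kJ
Bonds formed (products):
  C–C: 3 × 353 = 1059
  C–H: 10 × 424 = 4240
  Σ(formed) = 5299 kJ
ΔH = Σ(broken) − Σ(formed) = 5146 − 5299 = −153 kJ
For 2× the reaction as written: 2 × (−153) = −306 kJ

ΔH = −306 kJ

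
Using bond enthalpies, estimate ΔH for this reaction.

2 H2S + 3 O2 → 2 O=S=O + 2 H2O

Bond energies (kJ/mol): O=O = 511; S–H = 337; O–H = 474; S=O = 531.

ΔH ≈ −1139 kJ

Bonds broken (reactants):
  O=O: 3 × 511 = 1533
  S–H: 4 × 337 = 1348
  Σ(broken) = 2881 kJ
Bonds formed (products):
  O–H: 4 × 474 = 1896
  S=O: 4 × 531 = 2124
  Σ(formed) = 4020 kJ
ΔH = Σ(broken) − Σ(formed) = 2881 − 4020 = −1139 kJ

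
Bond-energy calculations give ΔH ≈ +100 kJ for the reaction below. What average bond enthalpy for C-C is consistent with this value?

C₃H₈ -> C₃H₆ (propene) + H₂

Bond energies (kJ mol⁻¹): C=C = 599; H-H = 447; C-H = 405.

D(C-C) ≈ 336 kJ/mol

Let D be the C-C bond energy.
Σ(broken) = 2×D + 8×405 = 3240 + 2D
Σ(formed) = 1×D + 6×405 + 1×599 + 1×447 = 3476 + D
ΔH = Σ(broken) − Σ(formed) = (3240 + 2D) − (3476 + D) = −236 + D
Setting this equal to +100 kJ gives D = 336 kJ/mol.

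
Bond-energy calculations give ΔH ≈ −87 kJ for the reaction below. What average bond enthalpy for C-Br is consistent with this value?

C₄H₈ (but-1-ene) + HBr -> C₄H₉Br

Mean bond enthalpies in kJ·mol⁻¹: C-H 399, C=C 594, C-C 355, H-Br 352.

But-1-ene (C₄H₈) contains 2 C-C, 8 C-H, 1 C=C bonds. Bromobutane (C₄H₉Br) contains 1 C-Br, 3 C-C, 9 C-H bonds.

D(C-Br) ≈ 279 kJ/mol

Let D be the C-Br bond energy.
Σ(broken) = 2×355 + 8×399 + 1×594 + 1×352 = 4848
Σ(formed) = 1×D + 3×355 + 9×399 = 4656 + D
ΔH = Σ(broken) − Σ(formed) = (4848) − (4656 + D) = +192 − D
Setting this equal to −87 kJ gives D = 279 kJ/mol.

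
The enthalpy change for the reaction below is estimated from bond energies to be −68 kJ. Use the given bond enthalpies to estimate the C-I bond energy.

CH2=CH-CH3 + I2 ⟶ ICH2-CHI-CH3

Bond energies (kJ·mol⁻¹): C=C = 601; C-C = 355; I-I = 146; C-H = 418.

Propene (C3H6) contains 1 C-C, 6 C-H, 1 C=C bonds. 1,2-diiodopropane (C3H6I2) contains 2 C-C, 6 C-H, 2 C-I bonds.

D(C-I) ≈ 230 kJ/mol

Let D be the C-I bond energy.
Σ(broken) = 1×355 + 6×418 + 1×601 + 1×146 = 3610
Σ(formed) = 2×355 + 6×418 + 2×D = 3218 + 2D
ΔH = Σ(broken) − Σ(formed) = (3610) − (3218 + 2D) = +392 − 2D
Setting this equal to −68 kJ gives 2D = 460, so D = 230 kJ/mol.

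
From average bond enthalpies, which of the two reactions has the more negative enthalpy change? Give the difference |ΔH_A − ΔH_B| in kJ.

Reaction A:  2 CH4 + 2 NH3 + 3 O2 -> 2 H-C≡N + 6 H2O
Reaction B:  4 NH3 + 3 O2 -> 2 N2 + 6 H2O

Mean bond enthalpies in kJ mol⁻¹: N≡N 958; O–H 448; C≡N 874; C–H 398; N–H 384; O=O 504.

Reaction B, by 252 kJ

Reaction A:
  Bonds broken (reactants):
    C–H: 8 × 398 = 3184
    N–H: 6 × 384 = 2304
    O=O: 3 × 504 = 1512
    Σ(broken) = 7000 kJ
  Bonds formed (products):
    C≡N: 2 × 874 = 1748
    C–H: 2 × 398 = 796
    O–H: 12 × 448 = 5376
    Σ(formed) = 7920 kJ
  ΔH_A = 7000 − 7920 = −920 kJ
Reaction B:
  Bonds broken (reactants):
    N–H: 12 × 384 = 4608
    O=O: 3 × 504 = 1512
    Σ(broken) = 6120 kJ
  Bonds formed (products):
    N≡N: 2 × 958 = 1916
    O–H: 12 × 448 = 5376
    Σ(formed) = 7292 kJ
  ΔH_B = 6120 − 7292 = −1172 kJ
ΔH_A − ΔH_B = +252 kJ, so reaction B has the more negative ΔH; |ΔH_A − ΔH_B| = 252 kJ.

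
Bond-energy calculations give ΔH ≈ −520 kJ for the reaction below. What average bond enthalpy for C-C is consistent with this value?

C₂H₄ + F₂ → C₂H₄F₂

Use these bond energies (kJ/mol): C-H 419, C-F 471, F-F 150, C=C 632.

Let D be the C-C bond energy.
Σ(broken) = 4×419 + 1×632 + 1×150 = 2458
Σ(formed) = 1×D + 2×471 + 4×419 = 2618 + D
ΔH = Σ(broken) − Σ(formed) = (2458) − (2618 + D) = −160 − D
Setting this equal to −520 kJ gives D = 360 kJ/mol.

D(C-C) ≈ 360 kJ/mol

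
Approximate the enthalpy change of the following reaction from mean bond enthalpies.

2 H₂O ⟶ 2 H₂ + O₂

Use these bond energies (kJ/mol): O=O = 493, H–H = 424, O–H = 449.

ΔH ≈ +455 kJ

Bonds broken (reactants):
  O–H: 4 × 449 = 1796
  Σ(broken) = 1796 kJ
Bonds formed (products):
  H–H: 2 × 424 = 848
  O=O: 1 × 493 = 493
  Σ(formed) = 1341 kJ
ΔH = Σ(broken) − Σ(formed) = 1796 − 1341 = +455 kJ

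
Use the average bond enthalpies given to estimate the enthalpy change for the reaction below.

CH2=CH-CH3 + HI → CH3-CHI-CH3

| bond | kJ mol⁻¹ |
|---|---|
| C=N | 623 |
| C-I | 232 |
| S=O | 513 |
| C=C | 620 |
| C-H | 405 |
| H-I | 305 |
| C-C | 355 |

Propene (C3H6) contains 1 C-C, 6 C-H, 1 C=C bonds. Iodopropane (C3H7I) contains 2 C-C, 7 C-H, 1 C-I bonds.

ΔH ≈ −67 kJ

Bonds broken (reactants):
  C-C: 1 × 355 = 355
  C-H: 6 × 405 = 2430
  C=C: 1 × 620 = 620
  H-I: 1 × 305 = 305
  Σ(broken) = 3710 kJ
Bonds formed (products):
  C-C: 2 × 355 = 710
  C-H: 7 × 405 = 2835
  C-I: 1 × 232 = 232
  Σ(formed) = 3777 kJ
ΔH = Σ(broken) − Σ(formed) = 3710 − 3777 = −67 kJ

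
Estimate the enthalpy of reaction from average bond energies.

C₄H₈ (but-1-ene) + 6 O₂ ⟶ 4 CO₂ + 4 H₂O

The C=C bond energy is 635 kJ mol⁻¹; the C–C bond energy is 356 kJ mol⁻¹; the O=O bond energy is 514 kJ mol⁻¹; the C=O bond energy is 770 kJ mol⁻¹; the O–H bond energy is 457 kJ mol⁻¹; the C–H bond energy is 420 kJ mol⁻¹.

Bonds broken (reactants):
  C–C: 2 × 356 = 712
  C–H: 8 × 420 = 3360
  C=C: 1 × 635 = 635
  O=O: 6 × 514 = 3084
  Σ(broken) = 7791 kJ
Bonds formed (products):
  C=O: 8 × 770 = 6160
  O–H: 8 × 457 = 3656
  Σ(formed) = 9816 kJ
ΔH = Σ(broken) − Σ(formed) = 7791 − 9816 = −2025 kJ

ΔH ≈ −2025 kJ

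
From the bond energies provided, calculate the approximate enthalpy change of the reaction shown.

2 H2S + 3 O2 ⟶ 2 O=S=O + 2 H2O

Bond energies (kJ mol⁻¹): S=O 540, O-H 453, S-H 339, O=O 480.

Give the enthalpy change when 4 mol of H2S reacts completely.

Bonds broken (reactants):
  O=O: 3 × 480 = 1440
  S-H: 4 × 339 = 1356
  Σ(broken) = 2796 kJ
Bonds formed (products):
  O-H: 4 × 453 = 1812
  S=O: 4 × 540 = 2160
  Σ(formed) = 3972 kJ
ΔH = Σ(broken) − Σ(formed) = 2796 − 3972 = −1176 kJ
For 2× the reaction as written: 2 × (−1176) = −2352 kJ

ΔH = −2352 kJ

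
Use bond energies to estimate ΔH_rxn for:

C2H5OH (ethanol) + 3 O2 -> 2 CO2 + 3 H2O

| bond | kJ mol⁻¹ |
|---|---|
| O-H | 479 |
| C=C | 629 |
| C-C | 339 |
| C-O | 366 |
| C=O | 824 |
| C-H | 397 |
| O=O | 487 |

Bonds broken (reactants):
  C-C: 1 × 339 = 339
  C-H: 5 × 397 = 1985
  C-O: 1 × 366 = 366
  O-H: 1 × 479 = 479
  O=O: 3 × 487 = 1461
  Σ(broken) = 4630 kJ
Bonds formed (products):
  C=O: 4 × 824 = 3296
  O-H: 6 × 479 = 2874
  Σ(formed) = 6170 kJ
ΔH = Σ(broken) − Σ(formed) = 4630 − 6170 = −1540 kJ

ΔH ≈ −1540 kJ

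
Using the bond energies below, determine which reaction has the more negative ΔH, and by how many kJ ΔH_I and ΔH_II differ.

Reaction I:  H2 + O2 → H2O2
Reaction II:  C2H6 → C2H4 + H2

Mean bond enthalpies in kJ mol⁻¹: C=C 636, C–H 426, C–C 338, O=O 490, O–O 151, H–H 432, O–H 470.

Reaction I:
  Bonds broken (reactants):
    H–H: 1 × 432 = 432
    O=O: 1 × 490 = 490
    Σ(broken) = 922 kJ
  Bonds formed (products):
    O–H: 2 × 470 = 940
    O–O: 1 × 151 = 151
    Σ(formed) = 1091 kJ
  ΔH_I = 922 − 1091 = −169 kJ
Reaction II:
  Bonds broken (reactants):
    C–C: 1 × 338 = 338
    C–H: 6 × 426 = 2556
    Σ(broken) = 2894 kJ
  Bonds formed (products):
    C–H: 4 × 426 = 1704
    C=C: 1 × 636 = 636
    H–H: 1 × 432 = 432
    Σ(formed) = 2772 kJ
  ΔH_II = 2894 − 2772 = +122 kJ
ΔH_I − ΔH_II = −291 kJ, so reaction I has the more negative ΔH; |ΔH_I − ΔH_II| = 291 kJ.

Reaction I, by 291 kJ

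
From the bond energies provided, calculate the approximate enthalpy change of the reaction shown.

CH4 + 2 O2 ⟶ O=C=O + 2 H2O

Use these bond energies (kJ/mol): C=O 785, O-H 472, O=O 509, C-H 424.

Bonds broken (reactants):
  C-H: 4 × 424 = 1696
  O=O: 2 × 509 = 1018
  Σ(broken) = 2714 kJ
Bonds formed (products):
  C=O: 2 × 785 = 1570
  O-H: 4 × 472 = 1888
  Σ(formed) = 3458 kJ
ΔH = Σ(broken) − Σ(formed) = 2714 − 3458 = −744 kJ

ΔH ≈ −744 kJ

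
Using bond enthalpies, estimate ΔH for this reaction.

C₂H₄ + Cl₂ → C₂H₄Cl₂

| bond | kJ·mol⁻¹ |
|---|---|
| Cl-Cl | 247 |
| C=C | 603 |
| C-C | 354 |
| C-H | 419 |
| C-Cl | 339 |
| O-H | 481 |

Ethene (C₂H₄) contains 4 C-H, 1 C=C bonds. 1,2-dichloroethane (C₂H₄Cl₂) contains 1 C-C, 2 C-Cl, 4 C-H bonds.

Bonds broken (reactants):
  C-H: 4 × 419 = 1676
  C=C: 1 × 603 = 603
  Cl-Cl: 1 × 247 = 247
  Σ(broken) = 2526 kJ
Bonds formed (products):
  C-C: 1 × 354 = 354
  C-Cl: 2 × 339 = 678
  C-H: 4 × 419 = 1676
  Σ(formed) = 2708 kJ
ΔH = Σ(broken) − Σ(formed) = 2526 − 2708 = −182 kJ

ΔH ≈ −182 kJ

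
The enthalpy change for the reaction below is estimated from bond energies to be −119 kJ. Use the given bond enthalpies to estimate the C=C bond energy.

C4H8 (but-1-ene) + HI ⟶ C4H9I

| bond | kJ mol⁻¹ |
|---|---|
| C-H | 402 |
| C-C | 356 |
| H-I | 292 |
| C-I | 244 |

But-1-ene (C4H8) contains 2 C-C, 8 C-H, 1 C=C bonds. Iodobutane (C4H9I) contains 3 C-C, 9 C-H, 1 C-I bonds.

Let D be the C=C bond energy.
Σ(broken) = 2×356 + 8×402 + 1×D + 1×292 = 4220 + D
Σ(formed) = 3×356 + 9×402 + 1×244 = 4930
ΔH = Σ(broken) − Σ(formed) = (4220 + D) − (4930) = −710 + D
Setting this equal to −119 kJ gives D = 591 kJ/mol.

D(C=C) ≈ 591 kJ/mol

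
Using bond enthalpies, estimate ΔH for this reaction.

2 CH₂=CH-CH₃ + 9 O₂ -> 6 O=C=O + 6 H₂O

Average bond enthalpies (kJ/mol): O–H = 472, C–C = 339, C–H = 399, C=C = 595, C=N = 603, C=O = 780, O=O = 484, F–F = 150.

ΔH ≈ −4012 kJ

Bonds broken (reactants):
  C–C: 2 × 339 = 678
  C–H: 12 × 399 = 4788
  C=C: 2 × 595 = 1190
  O=O: 9 × 484 = 4356
  Σ(broken) = 11012 kJ
Bonds formed (products):
  C=O: 12 × 780 = 9360
  O–H: 12 × 472 = 5664
  Σ(formed) = 15024 kJ
ΔH = Σ(broken) − Σ(formed) = 11012 − 15024 = −4012 kJ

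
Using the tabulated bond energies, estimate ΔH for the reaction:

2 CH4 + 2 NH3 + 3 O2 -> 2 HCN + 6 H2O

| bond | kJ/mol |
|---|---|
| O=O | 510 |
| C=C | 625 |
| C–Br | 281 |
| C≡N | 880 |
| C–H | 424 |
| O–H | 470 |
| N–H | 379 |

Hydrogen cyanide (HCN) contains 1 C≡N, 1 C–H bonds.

Bonds broken (reactants):
  C–H: 8 × 424 = 3392
  N–H: 6 × 379 = 2274
  O=O: 3 × 510 = 1530
  Σ(broken) = 7196 kJ
Bonds formed (products):
  C≡N: 2 × 880 = 1760
  C–H: 2 × 424 = 848
  O–H: 12 × 470 = 5640
  Σ(formed) = 8248 kJ
ΔH = Σ(broken) − Σ(formed) = 7196 − 8248 = −1052 kJ

ΔH ≈ −1052 kJ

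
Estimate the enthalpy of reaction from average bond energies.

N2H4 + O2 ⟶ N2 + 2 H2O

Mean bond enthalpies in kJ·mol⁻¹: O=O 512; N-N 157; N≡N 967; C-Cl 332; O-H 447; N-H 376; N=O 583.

Bonds broken (reactants):
  N-H: 4 × 376 = 1504
  N-N: 1 × 157 = 157
  O=O: 1 × 512 = 512
  Σ(broken) = 2173 kJ
Bonds formed (products):
  N≡N: 1 × 967 = 967
  O-H: 4 × 447 = 1788
  Σ(formed) = 2755 kJ
ΔH = Σ(broken) − Σ(formed) = 2173 − 2755 = −582 kJ

ΔH ≈ −582 kJ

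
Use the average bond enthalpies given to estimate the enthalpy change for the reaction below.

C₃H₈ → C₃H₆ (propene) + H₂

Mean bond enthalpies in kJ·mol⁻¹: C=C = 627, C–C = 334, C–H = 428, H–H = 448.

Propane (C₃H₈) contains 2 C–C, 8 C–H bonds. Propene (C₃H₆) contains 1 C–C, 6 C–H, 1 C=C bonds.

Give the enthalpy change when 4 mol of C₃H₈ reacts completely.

ΔH = +460 kJ

Bonds broken (reactants):
  C–C: 2 × 334 = 668
  C–H: 8 × 428 = 3424
  Σ(broken) = 4092 kJ
Bonds formed (products):
  C–C: 1 × 334 = 334
  C–H: 6 × 428 = 2568
  C=C: 1 × 627 = 627
  H–H: 1 × 448 = 448
  Σ(formed) = 3977 kJ
ΔH = Σ(broken) − Σ(formed) = 4092 − 3977 = +115 kJ
For 4× the reaction as written: 4 × (+115) = +460 kJ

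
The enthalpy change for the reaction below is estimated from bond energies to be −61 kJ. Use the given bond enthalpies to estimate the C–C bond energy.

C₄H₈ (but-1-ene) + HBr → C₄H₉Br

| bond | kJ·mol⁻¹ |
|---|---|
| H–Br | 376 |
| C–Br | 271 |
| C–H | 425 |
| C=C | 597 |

Let D be the C–C bond energy.
Σ(broken) = 2×D + 8×425 + 1×597 + 1×376 = 4373 + 2D
Σ(formed) = 1×271 + 3×D + 9×425 = 4096 + 3D
ΔH = Σ(broken) − Σ(formed) = (4373 + 2D) − (4096 + 3D) = +277 − D
Setting this equal to −61 kJ gives D = 338 kJ/mol.

D(C–C) ≈ 338 kJ/mol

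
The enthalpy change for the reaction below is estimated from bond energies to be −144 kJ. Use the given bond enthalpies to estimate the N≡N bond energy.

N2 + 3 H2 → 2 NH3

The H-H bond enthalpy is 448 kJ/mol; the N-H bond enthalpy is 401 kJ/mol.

Let D be the N≡N bond energy.
Σ(broken) = 3×448 + 1×D = 1344 + D
Σ(formed) = 6×401 = 2406
ΔH = Σ(broken) − Σ(formed) = (1344 + D) − (2406) = −1062 + D
Setting this equal to −144 kJ gives D = 918 kJ/mol.

D(N≡N) ≈ 918 kJ/mol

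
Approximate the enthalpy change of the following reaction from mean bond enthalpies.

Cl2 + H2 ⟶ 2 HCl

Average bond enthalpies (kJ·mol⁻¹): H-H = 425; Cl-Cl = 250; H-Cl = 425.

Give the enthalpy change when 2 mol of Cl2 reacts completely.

ΔH = −350 kJ

Bonds broken (reactants):
  Cl-Cl: 1 × 250 = 250
  H-H: 1 × 425 = 425
  Σ(broken) = 675 kJ
Bonds formed (products):
  H-Cl: 2 × 425 = 850
  Σ(formed) = 850 kJ
ΔH = Σ(broken) − Σ(formed) = 675 − 850 = −175 kJ
For 2× the reaction as written: 2 × (−175) = −350 kJ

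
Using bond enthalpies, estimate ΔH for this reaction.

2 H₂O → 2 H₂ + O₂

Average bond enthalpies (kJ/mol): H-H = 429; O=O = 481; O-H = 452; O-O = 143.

Bonds broken (reactants):
  O-H: 4 × 452 = 1808
  Σ(broken) = 1808 kJ
Bonds formed (products):
  H-H: 2 × 429 = 858
  O=O: 1 × 481 = 481
  Σ(formed) = 1339 kJ
ΔH = Σ(broken) − Σ(formed) = 1808 − 1339 = +469 kJ

ΔH ≈ +469 kJ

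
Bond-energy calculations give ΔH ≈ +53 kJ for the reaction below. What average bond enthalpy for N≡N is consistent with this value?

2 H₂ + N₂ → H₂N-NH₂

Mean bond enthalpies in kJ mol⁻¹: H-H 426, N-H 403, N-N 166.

Let D be the N≡N bond energy.
Σ(broken) = 2×426 + 1×D = 852 + D
Σ(formed) = 4×403 + 1×166 = 1778
ΔH = Σ(broken) − Σ(formed) = (852 + D) − (1778) = −926 + D
Setting this equal to +53 kJ gives D = 979 kJ/mol.

D(N≡N) ≈ 979 kJ/mol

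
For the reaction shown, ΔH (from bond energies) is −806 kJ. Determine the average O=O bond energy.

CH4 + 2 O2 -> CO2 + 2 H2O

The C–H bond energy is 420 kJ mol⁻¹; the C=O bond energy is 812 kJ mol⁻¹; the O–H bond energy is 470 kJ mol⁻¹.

Let D be the O=O bond energy.
Σ(broken) = 4×420 + 2×D = 1680 + 2D
Σ(formed) = 2×812 + 4×470 = 3504
ΔH = Σ(broken) − Σ(formed) = (1680 + 2D) − (3504) = −1824 + 2D
Setting this equal to −806 kJ gives 2D = 1018, so D = 509 kJ/mol.

D(O=O) ≈ 509 kJ/mol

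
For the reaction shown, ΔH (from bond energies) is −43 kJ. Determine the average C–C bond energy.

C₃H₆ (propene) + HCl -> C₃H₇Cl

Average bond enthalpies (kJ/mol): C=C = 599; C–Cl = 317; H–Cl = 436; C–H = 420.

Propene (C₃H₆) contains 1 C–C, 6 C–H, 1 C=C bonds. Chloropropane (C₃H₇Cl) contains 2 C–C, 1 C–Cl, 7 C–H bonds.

Let D be the C–C bond energy.
Σ(broken) = 1×D + 6×420 + 1×599 + 1×436 = 3555 + D
Σ(formed) = 2×D + 1×317 + 7×420 = 3257 + 2D
ΔH = Σ(broken) − Σ(formed) = (3555 + D) − (3257 + 2D) = +298 − D
Setting this equal to −43 kJ gives D = 341 kJ/mol.

D(C–C) ≈ 341 kJ/mol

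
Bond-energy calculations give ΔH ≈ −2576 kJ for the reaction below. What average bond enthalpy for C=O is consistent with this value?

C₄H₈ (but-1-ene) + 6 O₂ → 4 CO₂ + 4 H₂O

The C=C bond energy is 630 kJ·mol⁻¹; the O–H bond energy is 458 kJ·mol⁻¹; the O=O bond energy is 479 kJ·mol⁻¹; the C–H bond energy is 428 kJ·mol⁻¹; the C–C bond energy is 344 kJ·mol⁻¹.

D(C=O) ≈ 816 kJ/mol

Let D be the C=O bond energy.
Σ(broken) = 2×344 + 8×428 + 1×630 + 6×479 = 7616
Σ(formed) = 8×D + 8×458 = 3664 + 8D
ΔH = Σ(broken) − Σ(formed) = (7616) − (3664 + 8D) = +3952 − 8D
Setting this equal to −2576 kJ gives 8D = 6528, so D = 816 kJ/mol.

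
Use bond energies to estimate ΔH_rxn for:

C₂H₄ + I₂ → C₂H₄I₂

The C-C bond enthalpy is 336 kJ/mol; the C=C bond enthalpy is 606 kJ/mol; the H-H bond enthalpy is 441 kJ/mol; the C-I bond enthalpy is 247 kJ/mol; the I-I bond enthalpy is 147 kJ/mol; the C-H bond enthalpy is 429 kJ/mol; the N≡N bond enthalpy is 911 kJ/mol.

Bonds broken (reactants):
  C-H: 4 × 429 = 1716
  C=C: 1 × 606 = 606
  I-I: 1 × 147 = 147
  Σ(broken) = 2469 kJ
Bonds formed (products):
  C-C: 1 × 336 = 336
  C-H: 4 × 429 = 1716
  C-I: 2 × 247 = 494
  Σ(formed) = 2546 kJ
ΔH = Σ(broken) − Σ(formed) = 2469 − 2546 = −77 kJ

ΔH ≈ −77 kJ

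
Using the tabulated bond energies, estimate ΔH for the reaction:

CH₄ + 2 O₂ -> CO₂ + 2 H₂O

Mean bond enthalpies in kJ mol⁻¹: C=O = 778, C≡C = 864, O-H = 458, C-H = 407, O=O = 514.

ΔH ≈ −732 kJ

Bonds broken (reactants):
  C-H: 4 × 407 = 1628
  O=O: 2 × 514 = 1028
  Σ(broken) = 2656 kJ
Bonds formed (products):
  C=O: 2 × 778 = 1556
  O-H: 4 × 458 = 1832
  Σ(formed) = 3388 kJ
ΔH = Σ(broken) − Σ(formed) = 2656 − 3388 = −732 kJ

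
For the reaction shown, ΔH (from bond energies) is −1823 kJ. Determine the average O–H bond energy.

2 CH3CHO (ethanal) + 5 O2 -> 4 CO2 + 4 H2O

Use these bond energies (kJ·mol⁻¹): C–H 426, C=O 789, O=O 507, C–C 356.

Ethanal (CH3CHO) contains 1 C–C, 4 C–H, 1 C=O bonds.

D(O–H) ≈ 468 kJ/mol

Let D be the O–H bond energy.
Σ(broken) = 2×356 + 8×426 + 2×789 + 5×507 = 8233
Σ(formed) = 8×789 + 8×D = 6312 + 8D
ΔH = Σ(broken) − Σ(formed) = (8233) − (6312 + 8D) = +1921 − 8D
Setting this equal to −1823 kJ gives 8D = 3744, so D = 468 kJ/mol.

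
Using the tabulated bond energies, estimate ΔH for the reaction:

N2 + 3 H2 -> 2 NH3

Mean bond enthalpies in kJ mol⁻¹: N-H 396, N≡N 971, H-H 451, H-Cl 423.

Bonds broken (reactants):
  H-H: 3 × 451 = 1353
  N≡N: 1 × 971 = 971
  Σ(broken) = 2324 kJ
Bonds formed (products):
  N-H: 6 × 396 = 2376
  Σ(formed) = 2376 kJ
ΔH = Σ(broken) − Σ(formed) = 2324 − 2376 = −52 kJ

ΔH ≈ −52 kJ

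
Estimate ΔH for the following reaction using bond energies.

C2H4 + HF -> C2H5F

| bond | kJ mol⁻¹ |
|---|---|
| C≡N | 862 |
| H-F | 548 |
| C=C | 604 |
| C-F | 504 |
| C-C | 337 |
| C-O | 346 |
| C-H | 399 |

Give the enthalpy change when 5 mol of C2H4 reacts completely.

Bonds broken (reactants):
  C-H: 4 × 399 = 1596
  C=C: 1 × 604 = 604
  H-F: 1 × 548 = 548
  Σ(broken) = 2748 kJ
Bonds formed (products):
  C-C: 1 × 337 = 337
  C-F: 1 × 504 = 504
  C-H: 5 × 399 = 1995
  Σ(formed) = 2836 kJ
ΔH = Σ(broken) − Σ(formed) = 2748 − 2836 = −88 kJ
For 5× the reaction as written: 5 × (−88) = −440 kJ

ΔH = −440 kJ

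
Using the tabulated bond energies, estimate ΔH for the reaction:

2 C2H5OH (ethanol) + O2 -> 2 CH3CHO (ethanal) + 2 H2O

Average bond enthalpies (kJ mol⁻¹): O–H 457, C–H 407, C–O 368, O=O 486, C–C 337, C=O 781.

ΔH ≈ −440 kJ

Bonds broken (reactants):
  C–C: 2 × 337 = 674
  C–H: 10 × 407 = 4070
  C–O: 2 × 368 = 736
  O–H: 2 × 457 = 914
  O=O: 1 × 486 = 486
  Σ(broken) = 6880 kJ
Bonds formed (products):
  C–C: 2 × 337 = 674
  C–H: 8 × 407 = 3256
  C=O: 2 × 781 = 1562
  O–H: 4 × 457 = 1828
  Σ(formed) = 7320 kJ
ΔH = Σ(broken) − Σ(formed) = 6880 − 7320 = −440 kJ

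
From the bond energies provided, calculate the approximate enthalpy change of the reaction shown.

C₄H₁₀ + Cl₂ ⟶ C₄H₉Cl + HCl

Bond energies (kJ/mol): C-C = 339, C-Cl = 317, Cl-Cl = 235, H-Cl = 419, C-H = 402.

ΔH ≈ −99 kJ

Bonds broken (reactants):
  C-C: 3 × 339 = 1017
  C-H: 10 × 402 = 4020
  Cl-Cl: 1 × 235 = 235
  Σ(broken) = 5272 kJ
Bonds formed (products):
  C-C: 3 × 339 = 1017
  C-Cl: 1 × 317 = 317
  C-H: 9 × 402 = 3618
  H-Cl: 1 × 419 = 419
  Σ(formed) = 5371 kJ
ΔH = Σ(broken) − Σ(formed) = 5272 − 5371 = −99 kJ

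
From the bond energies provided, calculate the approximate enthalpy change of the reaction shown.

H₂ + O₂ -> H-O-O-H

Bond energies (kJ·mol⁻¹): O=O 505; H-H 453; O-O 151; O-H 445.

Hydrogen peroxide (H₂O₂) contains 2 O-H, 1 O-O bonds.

Bonds broken (reactants):
  H-H: 1 × 453 = 453
  O=O: 1 × 505 = 505
  Σ(broken) = 958 kJ
Bonds formed (products):
  O-H: 2 × 445 = 890
  O-O: 1 × 151 = 151
  Σ(formed) = 1041 kJ
ΔH = Σ(broken) − Σ(formed) = 958 − 1041 = −83 kJ

ΔH ≈ −83 kJ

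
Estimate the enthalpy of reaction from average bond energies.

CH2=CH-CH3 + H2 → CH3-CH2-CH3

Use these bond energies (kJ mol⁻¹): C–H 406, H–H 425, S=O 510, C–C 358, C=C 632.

ΔH ≈ −113 kJ

Bonds broken (reactants):
  C–C: 1 × 358 = 358
  C–H: 6 × 406 = 2436
  C=C: 1 × 632 = 632
  H–H: 1 × 425 = 425
  Σ(broken) = 3851 kJ
Bonds formed (products):
  C–C: 2 × 358 = 716
  C–H: 8 × 406 = 3248
  Σ(formed) = 3964 kJ
ΔH = Σ(broken) − Σ(formed) = 3851 − 3964 = −113 kJ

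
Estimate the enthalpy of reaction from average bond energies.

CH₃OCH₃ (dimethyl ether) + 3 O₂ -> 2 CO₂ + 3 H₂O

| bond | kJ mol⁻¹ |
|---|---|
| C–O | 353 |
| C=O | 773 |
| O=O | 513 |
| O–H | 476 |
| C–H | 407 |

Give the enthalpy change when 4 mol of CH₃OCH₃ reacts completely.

Bonds broken (reactants):
  C–H: 6 × 407 = 2442
  C–O: 2 × 353 = 706
  O=O: 3 × 513 = 1539
  Σ(broken) = 4687 kJ
Bonds formed (products):
  C=O: 4 × 773 = 3092
  O–H: 6 × 476 = 2856
  Σ(formed) = 5948 kJ
ΔH = Σ(broken) − Σ(formed) = 4687 − 5948 = −1261 kJ
For 4× the reaction as written: 4 × (−1261) = −5044 kJ

ΔH = −5044 kJ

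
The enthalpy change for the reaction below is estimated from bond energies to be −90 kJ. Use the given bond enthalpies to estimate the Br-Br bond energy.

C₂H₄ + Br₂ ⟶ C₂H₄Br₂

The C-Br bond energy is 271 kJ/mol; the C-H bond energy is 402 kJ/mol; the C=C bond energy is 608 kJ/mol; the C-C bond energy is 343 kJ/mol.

D(Br-Br) ≈ 187 kJ/mol

Let D be the Br-Br bond energy.
Σ(broken) = 1×D + 4×402 + 1×608 = 2216 + D
Σ(formed) = 2×271 + 1×343 + 4×402 = 2493
ΔH = Σ(broken) − Σ(formed) = (2216 + D) − (2493) = −277 + D
Setting this equal to −90 kJ gives D = 187 kJ/mol.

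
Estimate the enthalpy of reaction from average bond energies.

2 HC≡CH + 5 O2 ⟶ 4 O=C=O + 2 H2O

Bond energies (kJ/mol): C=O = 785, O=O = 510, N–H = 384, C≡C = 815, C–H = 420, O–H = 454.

ΔH ≈ −2236 kJ

Bonds broken (reactants):
  C≡C: 2 × 815 = 1630
  C–H: 4 × 420 = 1680
  O=O: 5 × 510 = 2550
  Σ(broken) = 5860 kJ
Bonds formed (products):
  C=O: 8 × 785 = 6280
  O–H: 4 × 454 = 1816
  Σ(formed) = 8096 kJ
ΔH = Σ(broken) − Σ(formed) = 5860 − 8096 = −2236 kJ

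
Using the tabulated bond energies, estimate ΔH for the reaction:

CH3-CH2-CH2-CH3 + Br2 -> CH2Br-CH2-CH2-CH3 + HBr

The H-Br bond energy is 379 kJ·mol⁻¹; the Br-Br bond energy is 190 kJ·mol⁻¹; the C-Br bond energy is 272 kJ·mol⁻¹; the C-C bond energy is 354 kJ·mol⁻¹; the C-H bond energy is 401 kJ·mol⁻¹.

Bonds broken (reactants):
  Br-Br: 1 × 190 = 190
  C-C: 3 × 354 = 1062
  C-H: 10 × 401 = 4010
  Σ(broken) = 5262 kJ
Bonds formed (products):
  C-Br: 1 × 272 = 272
  C-C: 3 × 354 = 1062
  C-H: 9 × 401 = 3609
  H-Br: 1 × 379 = 379
  Σ(formed) = 5322 kJ
ΔH = Σ(broken) − Σ(formed) = 5262 − 5322 = −60 kJ

ΔH ≈ −60 kJ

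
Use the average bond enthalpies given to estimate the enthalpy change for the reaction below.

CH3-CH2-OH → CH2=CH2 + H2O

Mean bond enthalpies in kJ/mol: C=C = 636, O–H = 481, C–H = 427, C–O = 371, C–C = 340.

Bonds broken (reactants):
  C–C: 1 × 340 = 340
  C–H: 5 × 427 = 2135
  C–O: 1 × 371 = 371
  O–H: 1 × 481 = 481
  Σ(broken) = 3327 kJ
Bonds formed (products):
  C–H: 4 × 427 = 1708
  C=C: 1 × 636 = 636
  O–H: 2 × 481 = 962
  Σ(formed) = 3306 kJ
ΔH = Σ(broken) − Σ(formed) = 3327 − 3306 = +21 kJ

ΔH ≈ +21 kJ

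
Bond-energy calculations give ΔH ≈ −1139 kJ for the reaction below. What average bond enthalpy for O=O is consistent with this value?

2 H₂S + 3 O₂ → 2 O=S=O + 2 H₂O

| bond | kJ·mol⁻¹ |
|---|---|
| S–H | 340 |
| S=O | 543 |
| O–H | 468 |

Let D be the O=O bond energy.
Σ(broken) = 3×D + 4×340 = 1360 + 3D
Σ(formed) = 4×468 + 4×543 = 4044
ΔH = Σ(broken) − Σ(formed) = (1360 + 3D) − (4044) = −2684 + 3D
Setting this equal to −1139 kJ gives 3D = 1545, so D = 515 kJ/mol.

D(O=O) ≈ 515 kJ/mol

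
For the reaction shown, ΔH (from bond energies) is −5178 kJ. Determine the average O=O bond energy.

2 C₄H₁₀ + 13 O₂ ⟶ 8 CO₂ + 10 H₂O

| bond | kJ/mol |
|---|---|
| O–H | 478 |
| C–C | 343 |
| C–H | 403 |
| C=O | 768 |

D(O=O) ≈ 504 kJ/mol

Let D be the O=O bond energy.
Σ(broken) = 6×343 + 20×403 + 13×D = 10118 + 13D
Σ(formed) = 16×768 + 20×478 = 21848
ΔH = Σ(broken) − Σ(formed) = (10118 + 13D) − (21848) = −11730 + 13D
Setting this equal to −5178 kJ gives 13D = 6552, so D = 504 kJ/mol.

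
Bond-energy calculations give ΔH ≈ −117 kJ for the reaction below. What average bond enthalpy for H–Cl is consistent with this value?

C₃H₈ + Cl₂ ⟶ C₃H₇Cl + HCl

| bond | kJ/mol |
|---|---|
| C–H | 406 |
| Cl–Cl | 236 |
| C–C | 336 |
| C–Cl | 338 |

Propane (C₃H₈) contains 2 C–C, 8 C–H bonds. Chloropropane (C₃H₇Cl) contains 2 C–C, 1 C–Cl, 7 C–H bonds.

Let D be the H–Cl bond energy.
Σ(broken) = 2×336 + 8×406 + 1×236 = 4156
Σ(formed) = 2×336 + 1×338 + 7×406 + 1×D = 3852 + D
ΔH = Σ(broken) − Σ(formed) = (4156) − (3852 + D) = +304 − D
Setting this equal to −117 kJ gives D = 421 kJ/mol.

D(H–Cl) ≈ 421 kJ/mol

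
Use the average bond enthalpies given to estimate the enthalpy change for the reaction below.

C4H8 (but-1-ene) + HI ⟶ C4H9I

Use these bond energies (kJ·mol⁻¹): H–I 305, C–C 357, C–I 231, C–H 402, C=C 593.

ΔH ≈ −92 kJ

Bonds broken (reactants):
  C–C: 2 × 357 = 714
  C–H: 8 × 402 = 3216
  C=C: 1 × 593 = 593
  H–I: 1 × 305 = 305
  Σ(broken) = 4828 kJ
Bonds formed (products):
  C–C: 3 × 357 = 1071
  C–H: 9 × 402 = 3618
  C–I: 1 × 231 = 231
  Σ(formed) = 4920 kJ
ΔH = Σ(broken) − Σ(formed) = 4828 − 4920 = −92 kJ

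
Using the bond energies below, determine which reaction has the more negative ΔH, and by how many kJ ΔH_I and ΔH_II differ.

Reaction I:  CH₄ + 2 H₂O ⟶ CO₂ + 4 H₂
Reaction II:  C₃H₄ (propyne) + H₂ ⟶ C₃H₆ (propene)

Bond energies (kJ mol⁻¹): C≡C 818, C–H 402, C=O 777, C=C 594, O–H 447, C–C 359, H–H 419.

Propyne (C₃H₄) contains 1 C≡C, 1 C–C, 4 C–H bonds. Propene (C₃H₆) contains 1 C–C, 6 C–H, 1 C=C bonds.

Reaction I:
  Bonds broken (reactants):
    C–H: 4 × 402 = 1608
    O–H: 4 × 447 = 1788
    Σ(broken) = 3396 kJ
  Bonds formed (products):
    C=O: 2 × 777 = 1554
    H–H: 4 × 419 = 1676
    Σ(formed) = 3230 kJ
  ΔH_I = 3396 − 3230 = +166 kJ
Reaction II:
  Bonds broken (reactants):
    C≡C: 1 × 818 = 818
    C–C: 1 × 359 = 359
    C–H: 4 × 402 = 1608
    H–H: 1 × 419 = 419
    Σ(broken) = 3204 kJ
  Bonds formed (products):
    C–C: 1 × 359 = 359
    C–H: 6 × 402 = 2412
    C=C: 1 × 594 = 594
    Σ(formed) = 3365 kJ
  ΔH_II = 3204 − 3365 = −161 kJ
ΔH_I − ΔH_II = +327 kJ, so reaction II has the more negative ΔH; |ΔH_I − ΔH_II| = 327 kJ.

Reaction II, by 327 kJ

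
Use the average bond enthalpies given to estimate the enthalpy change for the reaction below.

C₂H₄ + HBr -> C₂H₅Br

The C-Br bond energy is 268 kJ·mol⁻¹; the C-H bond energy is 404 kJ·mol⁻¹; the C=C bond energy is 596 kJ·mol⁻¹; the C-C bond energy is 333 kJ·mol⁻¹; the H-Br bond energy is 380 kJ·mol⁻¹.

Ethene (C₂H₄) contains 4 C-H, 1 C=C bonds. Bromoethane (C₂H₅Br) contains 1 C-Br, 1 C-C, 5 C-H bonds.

Bonds broken (reactants):
  C-H: 4 × 404 = 1616
  C=C: 1 × 596 = 596
  H-Br: 1 × 380 = 380
  Σ(broken) = 2592 kJ
Bonds formed (products):
  C-Br: 1 × 268 = 268
  C-C: 1 × 333 = 333
  C-H: 5 × 404 = 2020
  Σ(formed) = 2621 kJ
ΔH = Σ(broken) − Σ(formed) = 2592 − 2621 = −29 kJ

ΔH ≈ −29 kJ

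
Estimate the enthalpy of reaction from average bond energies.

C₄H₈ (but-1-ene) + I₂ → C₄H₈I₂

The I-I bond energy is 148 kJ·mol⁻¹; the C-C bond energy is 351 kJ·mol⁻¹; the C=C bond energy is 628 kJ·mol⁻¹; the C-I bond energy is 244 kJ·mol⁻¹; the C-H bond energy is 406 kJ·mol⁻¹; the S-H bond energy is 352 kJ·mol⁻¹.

Bonds broken (reactants):
  C-C: 2 × 351 = 702
  C-H: 8 × 406 = 3248
  C=C: 1 × 628 = 628
  I-I: 1 × 148 = 148
  Σ(broken) = 4726 kJ
Bonds formed (products):
  C-C: 3 × 351 = 1053
  C-H: 8 × 406 = 3248
  C-I: 2 × 244 = 488
  Σ(formed) = 4789 kJ
ΔH = Σ(broken) − Σ(formed) = 4726 − 4789 = −63 kJ

ΔH ≈ −63 kJ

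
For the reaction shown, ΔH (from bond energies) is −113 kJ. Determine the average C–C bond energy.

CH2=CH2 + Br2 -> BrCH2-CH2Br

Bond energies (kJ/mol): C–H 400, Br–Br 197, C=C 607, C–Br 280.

D(C–C) ≈ 357 kJ/mol

Let D be the C–C bond energy.
Σ(broken) = 1×197 + 4×400 + 1×607 = 2404
Σ(formed) = 2×280 + 1×D + 4×400 = 2160 + D
ΔH = Σ(broken) − Σ(formed) = (2404) − (2160 + D) = +244 − D
Setting this equal to −113 kJ gives D = 357 kJ/mol.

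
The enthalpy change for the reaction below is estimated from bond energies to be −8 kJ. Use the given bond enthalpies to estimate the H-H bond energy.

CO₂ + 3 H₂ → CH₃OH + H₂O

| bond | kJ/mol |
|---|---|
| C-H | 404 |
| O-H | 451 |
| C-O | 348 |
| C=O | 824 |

Let D be the H-H bond energy.
Σ(broken) = 2×824 + 3×D = 1648 + 3D
Σ(formed) = 3×404 + 1×348 + 3×451 = 2913
ΔH = Σ(broken) − Σ(formed) = (1648 + 3D) − (2913) = −1265 + 3D
Setting this equal to −8 kJ gives 3D = 1257, so D = 419 kJ/mol.

D(H-H) ≈ 419 kJ/mol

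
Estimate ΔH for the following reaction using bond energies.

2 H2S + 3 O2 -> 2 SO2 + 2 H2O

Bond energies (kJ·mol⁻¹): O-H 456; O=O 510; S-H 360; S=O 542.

Bonds broken (reactants):
  O=O: 3 × 510 = 1530
  S-H: 4 × 360 = 1440
  Σ(broken) = 2970 kJ
Bonds formed (products):
  O-H: 4 × 456 = 1824
  S=O: 4 × 542 = 2168
  Σ(formed) = 3992 kJ
ΔH = Σ(broken) − Σ(formed) = 2970 − 3992 = −1022 kJ

ΔH ≈ −1022 kJ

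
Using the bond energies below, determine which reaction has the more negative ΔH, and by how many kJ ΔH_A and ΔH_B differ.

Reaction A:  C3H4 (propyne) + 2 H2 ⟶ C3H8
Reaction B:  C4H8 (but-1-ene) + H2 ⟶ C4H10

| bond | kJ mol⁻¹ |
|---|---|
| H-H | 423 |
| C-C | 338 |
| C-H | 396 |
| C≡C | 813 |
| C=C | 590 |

Reaction A:
  Bonds broken (reactants):
    C≡C: 1 × 813 = 813
    C-C: 1 × 338 = 338
    C-H: 4 × 396 = 1584
    H-H: 2 × 423 = 846
    Σ(broken) = 3581 kJ
  Bonds formed (products):
    C-C: 2 × 338 = 676
    C-H: 8 × 396 = 3168
    Σ(formed) = 3844 kJ
  ΔH_A = 3581 − 3844 = −263 kJ
Reaction B:
  Bonds broken (reactants):
    C-C: 2 × 338 = 676
    C-H: 8 × 396 = 3168
    C=C: 1 × 590 = 590
    H-H: 1 × 423 = 423
    Σ(broken) = 4857 kJ
  Bonds formed (products):
    C-C: 3 × 338 = 1014
    C-H: 10 × 396 = 3960
    Σ(formed) = 4974 kJ
  ΔH_B = 4857 − 4974 = −117 kJ
ΔH_A − ΔH_B = −146 kJ, so reaction A has the more negative ΔH; |ΔH_A − ΔH_B| = 146 kJ.

Reaction A, by 146 kJ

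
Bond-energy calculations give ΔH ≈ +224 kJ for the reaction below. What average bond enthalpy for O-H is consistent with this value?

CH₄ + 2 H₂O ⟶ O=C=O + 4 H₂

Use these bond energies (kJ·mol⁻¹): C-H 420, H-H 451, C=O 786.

Let D be the O-H bond energy.
Σ(broken) = 4×420 + 4×D = 1680 + 4D
Σ(formed) = 2×786 + 4×451 = 3376
ΔH = Σ(broken) − Σ(formed) = (1680 + 4D) − (3376) = −1696 + 4D
Setting this equal to +224 kJ gives 4D = 1920, so D = 480 kJ/mol.

D(O-H) ≈ 480 kJ/mol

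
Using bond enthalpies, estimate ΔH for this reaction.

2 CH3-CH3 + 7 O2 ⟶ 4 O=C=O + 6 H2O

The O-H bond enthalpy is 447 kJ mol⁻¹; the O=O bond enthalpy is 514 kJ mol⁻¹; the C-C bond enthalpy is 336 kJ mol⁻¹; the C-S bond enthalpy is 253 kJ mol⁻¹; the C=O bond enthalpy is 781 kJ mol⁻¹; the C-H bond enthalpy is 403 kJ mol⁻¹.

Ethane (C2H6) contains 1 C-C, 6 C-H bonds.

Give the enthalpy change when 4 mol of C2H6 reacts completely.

Bonds broken (reactants):
  C-C: 2 × 336 = 672
  C-H: 12 × 403 = 4836
  O=O: 7 × 514 = 3598
  Σ(broken) = 9106 kJ
Bonds formed (products):
  C=O: 8 × 781 = 6248
  O-H: 12 × 447 = 5364
  Σ(formed) = 11612 kJ
ΔH = Σ(broken) − Σ(formed) = 9106 − 11612 = −2506 kJ
For 2× the reaction as written: 2 × (−2506) = −5012 kJ

ΔH = −5012 kJ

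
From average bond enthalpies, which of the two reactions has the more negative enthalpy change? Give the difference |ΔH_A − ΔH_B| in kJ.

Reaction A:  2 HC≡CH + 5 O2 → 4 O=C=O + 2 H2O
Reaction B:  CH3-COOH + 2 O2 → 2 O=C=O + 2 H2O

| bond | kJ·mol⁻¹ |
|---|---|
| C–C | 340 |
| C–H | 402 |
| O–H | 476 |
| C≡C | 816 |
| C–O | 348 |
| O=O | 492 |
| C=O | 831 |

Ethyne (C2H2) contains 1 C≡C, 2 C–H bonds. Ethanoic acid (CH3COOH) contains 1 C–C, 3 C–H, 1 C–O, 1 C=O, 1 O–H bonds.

Reaction A:
  Bonds broken (reactants):
    C≡C: 2 × 816 = 1632
    C–H: 4 × 402 = 1608
    O=O: 5 × 492 = 2460
    Σ(broken) = 5700 kJ
  Bonds formed (products):
    C=O: 8 × 831 = 6648
    O–H: 4 × 476 = 1904
    Σ(formed) = 8552 kJ
  ΔH_A = 5700 − 8552 = −2852 kJ
Reaction B:
  Bonds broken (reactants):
    C–C: 1 × 340 = 340
    C–H: 3 × 402 = 1206
    C–O: 1 × 348 = 348
    C=O: 1 × 831 = 831
    O–H: 1 × 476 = 476
    O=O: 2 × 492 = 984
    Σ(broken) = 4185 kJ
  Bonds formed (products):
    C=O: 4 × 831 = 3324
    O–H: 4 × 476 = 1904
    Σ(formed) = 5228 kJ
  ΔH_B = 4185 − 5228 = −1043 kJ
ΔH_A − ΔH_B = −1809 kJ, so reaction A has the more negative ΔH; |ΔH_A − ΔH_B| = 1809 kJ.

Reaction A, by 1809 kJ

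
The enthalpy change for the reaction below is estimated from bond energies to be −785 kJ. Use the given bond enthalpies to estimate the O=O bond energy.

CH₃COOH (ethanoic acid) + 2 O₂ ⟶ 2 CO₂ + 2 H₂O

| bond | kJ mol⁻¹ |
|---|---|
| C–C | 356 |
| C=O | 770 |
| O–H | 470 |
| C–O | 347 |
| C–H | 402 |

Let D be the O=O bond energy.
Σ(broken) = 1×356 + 3×402 + 1×347 + 1×770 + 1×470 + 2×D = 3149 + 2D
Σ(formed) = 4×770 + 4×470 = 4960
ΔH = Σ(broken) − Σ(formed) = (3149 + 2D) − (4960) = −1811 + 2D
Setting this equal to −785 kJ gives 2D = 1026, so D = 513 kJ/mol.

D(O=O) ≈ 513 kJ/mol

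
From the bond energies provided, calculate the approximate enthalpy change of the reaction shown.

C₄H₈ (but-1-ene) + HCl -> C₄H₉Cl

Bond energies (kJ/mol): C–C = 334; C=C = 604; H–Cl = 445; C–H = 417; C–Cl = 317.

Bonds broken (reactants):
  C–C: 2 × 334 = 668
  C–H: 8 × 417 = 3336
  C=C: 1 × 604 = 604
  H–Cl: 1 × 445 = 445
  Σ(broken) = 5053 kJ
Bonds formed (products):
  C–C: 3 × 334 = 1002
  C–Cl: 1 × 317 = 317
  C–H: 9 × 417 = 3753
  Σ(formed) = 5072 kJ
ΔH = Σ(broken) − Σ(formed) = 5053 − 5072 = −19 kJ

ΔH ≈ −19 kJ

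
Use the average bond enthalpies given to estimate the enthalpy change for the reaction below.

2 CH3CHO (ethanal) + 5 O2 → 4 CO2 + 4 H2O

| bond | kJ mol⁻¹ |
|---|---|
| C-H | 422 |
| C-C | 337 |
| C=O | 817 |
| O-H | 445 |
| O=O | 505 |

Bonds broken (reactants):
  C-C: 2 × 337 = 674
  C-H: 8 × 422 = 3376
  C=O: 2 × 817 = 1634
  O=O: 5 × 505 = 2525
  Σ(broken) = 8209 kJ
Bonds formed (products):
  C=O: 8 × 817 = 6536
  O-H: 8 × 445 = 3560
  Σ(formed) = 10096 kJ
ΔH = Σ(broken) − Σ(formed) = 8209 − 10096 = −1887 kJ

ΔH ≈ −1887 kJ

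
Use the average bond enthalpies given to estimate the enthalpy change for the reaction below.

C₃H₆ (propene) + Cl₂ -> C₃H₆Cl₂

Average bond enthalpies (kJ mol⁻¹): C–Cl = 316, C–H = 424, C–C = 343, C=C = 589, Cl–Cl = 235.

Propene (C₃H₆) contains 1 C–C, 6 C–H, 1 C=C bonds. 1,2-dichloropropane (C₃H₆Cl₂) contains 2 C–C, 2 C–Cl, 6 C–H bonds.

ΔH ≈ −151 kJ

Bonds broken (reactants):
  C–C: 1 × 343 = 343
  C–H: 6 × 424 = 2544
  C=C: 1 × 589 = 589
  Cl–Cl: 1 × 235 = 235
  Σ(broken) = 3711 kJ
Bonds formed (products):
  C–C: 2 × 343 = 686
  C–Cl: 2 × 316 = 632
  C–H: 6 × 424 = 2544
  Σ(formed) = 3862 kJ
ΔH = Σ(broken) − Σ(formed) = 3711 − 3862 = −151 kJ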